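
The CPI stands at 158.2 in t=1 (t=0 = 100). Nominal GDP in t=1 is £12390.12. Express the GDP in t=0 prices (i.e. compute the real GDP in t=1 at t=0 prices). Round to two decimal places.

7831.93

Real = Nominal ÷ (Index/100) = 12390.12 ÷ (158.2/100)
     = 12390.12 ÷ 1.582 = 7831.9343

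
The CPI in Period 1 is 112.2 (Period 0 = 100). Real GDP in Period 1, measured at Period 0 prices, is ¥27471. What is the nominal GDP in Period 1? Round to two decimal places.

Nominal = Real × (Index/100) = 27471 × (112.2/100)
        = 27471 × 1.122 = 30822.4620

30822.46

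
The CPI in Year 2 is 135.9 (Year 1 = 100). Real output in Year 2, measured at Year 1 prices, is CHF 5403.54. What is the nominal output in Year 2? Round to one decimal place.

7343.4

Nominal = Real × (Index/100) = 5403.54 × (135.9/100)
        = 5403.54 × 1.359 = 7343.4109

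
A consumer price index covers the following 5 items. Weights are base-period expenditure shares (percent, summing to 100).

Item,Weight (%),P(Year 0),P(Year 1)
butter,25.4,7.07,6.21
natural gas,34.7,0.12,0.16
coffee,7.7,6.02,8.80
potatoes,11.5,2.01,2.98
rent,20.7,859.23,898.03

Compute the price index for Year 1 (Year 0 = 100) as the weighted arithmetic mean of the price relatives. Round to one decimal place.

butter: 25.4 × (6.21/7.07) = 25.4 × 0.878359 = 22.3103
natural gas: 34.7 × (0.16/0.12) = 34.7 × 1.333333 = 46.2667
coffee: 7.7 × (8.80/6.02) = 7.7 × 1.461794 = 11.2558
potatoes: 11.5 × (2.98/2.01) = 11.5 × 1.482587 = 17.0498
rent: 20.7 × (898.03/859.23) = 20.7 × 1.045157 = 21.6347
Index = Σ wᵢ·(p₁ᵢ/p₀ᵢ) = 22.3103 + 46.2667 + 11.2558 + 17.0498 + 21.6347 = 118.5173

118.5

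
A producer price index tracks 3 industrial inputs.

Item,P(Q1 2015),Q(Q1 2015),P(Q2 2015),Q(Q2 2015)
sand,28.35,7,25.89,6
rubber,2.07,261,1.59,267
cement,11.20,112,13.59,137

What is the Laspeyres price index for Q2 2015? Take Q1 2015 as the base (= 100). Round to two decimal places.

106.28

Laspeyres price index uses base-period quantities as weights.
ΣP(Q2 2015)·Q(Q1 2015) = 25.89×7 + 1.59×261 + 13.59×112 = 181.23 + 414.99 + 1522.08 = 2118.3
ΣP(Q1 2015)·Q(Q1 2015) = 28.35×7 + 2.07×261 + 11.20×112 = 198.45 + 540.27 + 1254.4 = 1993.12
Index = 2118.3 / 1993.12 × 100 = 106.2806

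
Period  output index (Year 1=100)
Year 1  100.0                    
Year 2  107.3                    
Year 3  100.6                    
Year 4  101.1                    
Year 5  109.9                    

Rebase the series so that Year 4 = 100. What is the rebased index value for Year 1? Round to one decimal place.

98.9

Rebased(Year 1) = 100.0 / 101.1 × 100 = 98.9120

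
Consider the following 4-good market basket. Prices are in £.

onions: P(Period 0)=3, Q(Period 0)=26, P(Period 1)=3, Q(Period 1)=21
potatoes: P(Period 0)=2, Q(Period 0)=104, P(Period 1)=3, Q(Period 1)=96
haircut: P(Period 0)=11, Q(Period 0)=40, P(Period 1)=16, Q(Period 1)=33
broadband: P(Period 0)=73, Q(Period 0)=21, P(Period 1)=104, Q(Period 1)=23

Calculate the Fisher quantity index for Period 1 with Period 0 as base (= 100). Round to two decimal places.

101.73

Laspeyres component (base-period weights):
ΣP(Period 0)Q(Period 1) = 3×21 + 2×96 + 11×33 + 73×23 = 63 + 192 + 363 + 1679 = 2297
ΣP(Period 0)Q(Period 0) = 3×26 + 2×104 + 11×40 + 73×21 = 78 + 208 + 440 + 1533 = 2259
L = 2297 / 2259 × 100 = 101.6822
Paasche component (current-period weights):
ΣP(Period 1)Q(Period 1) = 3×21 + 3×96 + 16×33 + 104×23 = 63 + 288 + 528 + 2392 = 3271
ΣP(Period 1)Q(Period 0) = 3×26 + 3×104 + 16×40 + 104×21 = 78 + 312 + 640 + 2184 = 3214
P = 3271 / 3214 × 100 = 101.7735
Fisher = √(L × P) = √(101.6822 × 101.7735) = 101.7278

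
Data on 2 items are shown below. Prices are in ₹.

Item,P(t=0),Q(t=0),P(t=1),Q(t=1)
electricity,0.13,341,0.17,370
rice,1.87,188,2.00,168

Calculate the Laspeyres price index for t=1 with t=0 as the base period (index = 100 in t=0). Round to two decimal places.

Laspeyres price index uses base-period quantities as weights.
ΣP(t=1)·Q(t=0) = 0.17×341 + 2.00×188 = 57.97 + 376 = 433.97
ΣP(t=0)·Q(t=0) = 0.13×341 + 1.87×188 = 44.33 + 351.56 = 395.89
Index = 433.97 / 395.89 × 100 = 109.6188

109.62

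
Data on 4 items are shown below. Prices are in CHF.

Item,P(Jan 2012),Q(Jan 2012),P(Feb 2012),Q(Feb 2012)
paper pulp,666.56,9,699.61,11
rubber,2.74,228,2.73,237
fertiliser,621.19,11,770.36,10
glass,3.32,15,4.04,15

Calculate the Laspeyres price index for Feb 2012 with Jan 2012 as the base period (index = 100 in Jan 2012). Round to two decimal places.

Laspeyres price index uses base-period quantities as weights.
ΣP(Feb 2012)·Q(Jan 2012) = 699.61×9 + 2.73×228 + 770.36×11 + 4.04×15 = 6296.49 + 622.44 + 8473.96 + 60.6 = 15453.49
ΣP(Jan 2012)·Q(Jan 2012) = 666.56×9 + 2.74×228 + 621.19×11 + 3.32×15 = 5999.04 + 624.72 + 6833.09 + 49.8 = 13506.65
Index = 15453.49 / 13506.65 × 100 = 114.4139

114.41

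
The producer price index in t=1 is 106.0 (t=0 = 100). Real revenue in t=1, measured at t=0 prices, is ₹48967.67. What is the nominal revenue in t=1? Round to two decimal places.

51905.73

Nominal = Real × (Index/100) = 48967.67 × (106.0/100)
        = 48967.67 × 1.060 = 51905.7302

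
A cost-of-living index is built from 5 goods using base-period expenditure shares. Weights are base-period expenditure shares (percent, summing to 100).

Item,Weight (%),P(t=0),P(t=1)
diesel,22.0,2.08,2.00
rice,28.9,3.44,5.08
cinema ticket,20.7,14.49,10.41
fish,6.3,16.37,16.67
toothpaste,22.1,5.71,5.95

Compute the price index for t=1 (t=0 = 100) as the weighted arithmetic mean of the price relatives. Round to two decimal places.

108.15

diesel: 22.0 × (2.00/2.08) = 22.0 × 0.961538 = 21.1538
rice: 28.9 × (5.08/3.44) = 28.9 × 1.476744 = 42.6779
cinema ticket: 20.7 × (10.41/14.49) = 20.7 × 0.718427 = 14.8714
fish: 6.3 × (16.67/16.37) = 6.3 × 1.018326 = 6.4155
toothpaste: 22.1 × (5.95/5.71) = 22.1 × 1.042032 = 23.0289
Index = Σ wᵢ·(p₁ᵢ/p₀ᵢ) = 21.1538 + 42.6779 + 14.8714 + 6.4155 + 23.0289 = 108.1475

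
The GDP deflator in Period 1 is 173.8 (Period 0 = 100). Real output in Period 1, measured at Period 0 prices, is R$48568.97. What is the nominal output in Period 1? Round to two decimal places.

84412.87

Nominal = Real × (Index/100) = 48568.97 × (173.8/100)
        = 48568.97 × 1.738 = 84412.8699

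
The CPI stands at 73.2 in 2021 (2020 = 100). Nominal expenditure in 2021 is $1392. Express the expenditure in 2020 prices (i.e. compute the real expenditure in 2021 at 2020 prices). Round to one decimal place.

1901.6

Real = Nominal ÷ (Index/100) = 1392 ÷ (73.2/100)
     = 1392 ÷ 0.732 = 1901.6393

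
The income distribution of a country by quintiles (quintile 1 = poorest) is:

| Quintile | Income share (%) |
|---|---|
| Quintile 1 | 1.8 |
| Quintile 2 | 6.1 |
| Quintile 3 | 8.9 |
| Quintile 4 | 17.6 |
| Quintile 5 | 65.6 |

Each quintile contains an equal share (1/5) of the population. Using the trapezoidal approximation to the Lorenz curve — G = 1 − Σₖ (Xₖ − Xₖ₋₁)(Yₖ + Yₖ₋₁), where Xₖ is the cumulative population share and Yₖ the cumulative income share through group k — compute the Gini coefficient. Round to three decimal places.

Cumulative income shares Yₖ: 0.0180, 0.0790, 0.1680, 0.3440, 1.0000
Σ (Xₖ−Xₖ₋₁)(Yₖ+Yₖ₋₁) = (1/5)(0.0180+0.0000) + (1/5)(0.0790+0.0180) + (1/5)(0.1680+0.0790) + (1/5)(0.3440+0.1680) + (1/5)(1.0000+0.3440)
  = 0.0036 + 0.0194 + 0.0494 + 0.1024 + 0.2688 = 0.4436
G = 1 − 0.4436 = 0.5564

0.556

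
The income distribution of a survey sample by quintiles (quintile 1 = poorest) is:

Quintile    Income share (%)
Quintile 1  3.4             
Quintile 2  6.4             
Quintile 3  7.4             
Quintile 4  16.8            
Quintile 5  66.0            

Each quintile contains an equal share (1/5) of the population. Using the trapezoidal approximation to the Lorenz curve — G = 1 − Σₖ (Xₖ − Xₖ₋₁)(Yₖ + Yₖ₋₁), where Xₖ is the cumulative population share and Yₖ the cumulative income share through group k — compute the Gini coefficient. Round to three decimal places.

0.542

Cumulative income shares Yₖ: 0.0340, 0.0980, 0.1720, 0.3400, 1.0000
Σ (Xₖ−Xₖ₋₁)(Yₖ+Yₖ₋₁) = (1/5)(0.0340+0.0000) + (1/5)(0.0980+0.0340) + (1/5)(0.1720+0.0980) + (1/5)(0.3400+0.1720) + (1/5)(1.0000+0.3400)
  = 0.0068 + 0.0264 + 0.0540 + 0.1024 + 0.2680 = 0.4576
G = 1 − 0.4576 = 0.5424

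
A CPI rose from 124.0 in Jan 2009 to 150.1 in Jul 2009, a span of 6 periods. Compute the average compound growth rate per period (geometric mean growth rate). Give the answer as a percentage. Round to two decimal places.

Growth factor = (150.1/124.0)^(1/6) = (1.210484)^(1/6) = 1.032349
Growth rate = 1.032349 − 1 = 0.032349 = 3.2349%

3.23%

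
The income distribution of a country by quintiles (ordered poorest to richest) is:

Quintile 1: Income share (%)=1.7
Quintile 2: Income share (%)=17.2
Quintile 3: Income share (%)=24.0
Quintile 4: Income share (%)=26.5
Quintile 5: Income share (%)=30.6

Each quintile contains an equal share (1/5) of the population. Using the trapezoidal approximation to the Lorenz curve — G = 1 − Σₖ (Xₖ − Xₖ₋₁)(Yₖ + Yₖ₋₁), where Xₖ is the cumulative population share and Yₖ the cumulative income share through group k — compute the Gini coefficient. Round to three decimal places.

Cumulative income shares Yₖ: 0.0170, 0.1890, 0.4290, 0.6940, 1.0000
Σ (Xₖ−Xₖ₋₁)(Yₖ+Yₖ₋₁) = (1/5)(0.0170+0.0000) + (1/5)(0.1890+0.0170) + (1/5)(0.4290+0.1890) + (1/5)(0.6940+0.4290) + (1/5)(1.0000+0.6940)
  = 0.0034 + 0.0412 + 0.1236 + 0.2246 + 0.3388 = 0.7316
G = 1 − 0.7316 = 0.2684

0.268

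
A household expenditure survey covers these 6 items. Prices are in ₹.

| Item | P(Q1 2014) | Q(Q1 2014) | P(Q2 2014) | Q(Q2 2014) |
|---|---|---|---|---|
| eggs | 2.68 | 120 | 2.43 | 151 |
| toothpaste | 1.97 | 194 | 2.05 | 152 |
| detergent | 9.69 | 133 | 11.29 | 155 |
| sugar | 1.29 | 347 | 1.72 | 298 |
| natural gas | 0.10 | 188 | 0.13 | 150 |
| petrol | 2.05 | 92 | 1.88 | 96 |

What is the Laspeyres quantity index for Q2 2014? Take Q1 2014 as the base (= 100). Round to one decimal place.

Laspeyres quantity index uses base-period prices as weights.
ΣP(Q1 2014)·Q(Q2 2014) = 2.68×151 + 1.97×152 + 9.69×155 + 1.29×298 + 0.10×150 + 2.05×96 = 404.68 + 299.44 + 1501.95 + 384.42 + 15 + 196.8 = 2802.29
ΣP(Q1 2014)·Q(Q1 2014) = 2.68×120 + 1.97×194 + 9.69×133 + 1.29×347 + 0.10×188 + 2.05×92 = 321.6 + 382.18 + 1288.77 + 447.63 + 18.8 + 188.6 = 2647.58
Index = 2802.29 / 2647.58 × 100 = 105.8434

105.8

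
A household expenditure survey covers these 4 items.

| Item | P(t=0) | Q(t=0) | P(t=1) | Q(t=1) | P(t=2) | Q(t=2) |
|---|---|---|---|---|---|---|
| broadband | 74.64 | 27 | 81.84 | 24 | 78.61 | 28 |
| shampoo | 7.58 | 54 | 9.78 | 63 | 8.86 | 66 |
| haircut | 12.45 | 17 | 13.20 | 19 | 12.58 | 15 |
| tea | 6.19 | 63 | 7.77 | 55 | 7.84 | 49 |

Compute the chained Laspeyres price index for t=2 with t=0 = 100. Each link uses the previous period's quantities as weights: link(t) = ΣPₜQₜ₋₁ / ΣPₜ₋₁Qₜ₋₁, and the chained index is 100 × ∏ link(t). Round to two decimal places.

109.04

Link t=0→t=1:
ΣP(t=1)Q(t=0) = 81.84×27 + 9.78×54 + 13.20×17 + 7.77×63 = 2209.68 + 528.12 + 224.4 + 489.51 = 3451.71
ΣP(t=0)Q(t=0) = 74.64×27 + 7.58×54 + 12.45×17 + 6.19×63 = 2015.28 + 409.32 + 211.65 + 389.97 = 3026.22
link = 3451.71/3026.22 = 1.140601
Link t=1→t=2:
ΣP(t=2)Q(t=1) = 78.61×24 + 8.86×63 + 12.58×19 + 7.84×55 = 1886.64 + 558.18 + 239.02 + 431.2 = 3115.04
ΣP(t=1)Q(t=1) = 81.84×24 + 9.78×63 + 13.20×19 + 7.77×55 = 1964.16 + 616.14 + 250.8 + 427.35 = 3258.45
link = 3115.04/3258.45 = 0.955988
Chained index = 100 × 1.140601 × 0.955988 = 109.0401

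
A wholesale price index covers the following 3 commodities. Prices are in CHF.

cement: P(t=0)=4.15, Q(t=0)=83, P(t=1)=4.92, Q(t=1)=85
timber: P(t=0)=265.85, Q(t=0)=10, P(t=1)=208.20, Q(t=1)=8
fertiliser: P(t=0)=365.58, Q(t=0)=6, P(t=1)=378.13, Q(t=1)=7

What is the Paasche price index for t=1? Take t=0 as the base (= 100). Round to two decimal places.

Paasche price index uses current-period quantities as weights.
ΣP(t=1)·Q(t=1) = 4.92×85 + 208.20×8 + 378.13×7 = 418.2 + 1665.6 + 2646.91 = 4730.71
ΣP(t=0)·Q(t=1) = 4.15×85 + 265.85×8 + 365.58×7 = 352.75 + 2126.8 + 2559.06 = 5038.61
Index = 4730.71 / 5038.61 × 100 = 93.8892

93.89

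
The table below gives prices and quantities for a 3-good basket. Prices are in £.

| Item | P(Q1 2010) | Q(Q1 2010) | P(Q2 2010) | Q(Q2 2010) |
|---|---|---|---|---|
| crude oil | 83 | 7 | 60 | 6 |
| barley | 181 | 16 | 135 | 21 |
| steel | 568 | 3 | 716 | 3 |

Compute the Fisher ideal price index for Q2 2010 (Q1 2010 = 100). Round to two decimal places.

Laspeyres component (base-period weights):
ΣP(Q2 2010)Q(Q1 2010) = 60×7 + 135×16 + 716×3 = 420 + 2160 + 2148 = 4728
ΣP(Q1 2010)Q(Q1 2010) = 83×7 + 181×16 + 568×3 = 581 + 2896 + 1704 = 5181
L = 4728 / 5181 × 100 = 91.2565
Paasche component (current-period weights):
ΣP(Q2 2010)Q(Q2 2010) = 60×6 + 135×21 + 716×3 = 360 + 2835 + 2148 = 5343
ΣP(Q1 2010)Q(Q2 2010) = 83×6 + 181×21 + 568×3 = 498 + 3801 + 1704 = 6003
P = 5343 / 6003 × 100 = 89.0055
Fisher = √(L × P) = √(91.2565 × 89.0055) = 90.1240

90.12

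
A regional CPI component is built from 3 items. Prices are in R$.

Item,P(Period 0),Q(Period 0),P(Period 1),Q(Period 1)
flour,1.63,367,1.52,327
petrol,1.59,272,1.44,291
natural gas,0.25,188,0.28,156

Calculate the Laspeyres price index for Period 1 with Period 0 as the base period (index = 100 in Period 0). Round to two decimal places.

Laspeyres price index uses base-period quantities as weights.
ΣP(Period 1)·Q(Period 0) = 1.52×367 + 1.44×272 + 0.28×188 = 557.84 + 391.68 + 52.64 = 1002.16
ΣP(Period 0)·Q(Period 0) = 1.63×367 + 1.59×272 + 0.25×188 = 598.21 + 432.48 + 47 = 1077.69
Index = 1002.16 / 1077.69 × 100 = 92.9915

92.99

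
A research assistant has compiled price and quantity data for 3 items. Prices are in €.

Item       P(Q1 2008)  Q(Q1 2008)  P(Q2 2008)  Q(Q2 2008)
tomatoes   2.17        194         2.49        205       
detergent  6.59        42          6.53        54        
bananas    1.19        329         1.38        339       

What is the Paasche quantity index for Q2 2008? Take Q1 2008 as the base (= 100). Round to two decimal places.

Paasche quantity index uses current-period prices as weights.
ΣP(Q2 2008)·Q(Q2 2008) = 2.49×205 + 6.53×54 + 1.38×339 = 510.45 + 352.62 + 467.82 = 1330.89
ΣP(Q2 2008)·Q(Q1 2008) = 2.49×194 + 6.53×42 + 1.38×329 = 483.06 + 274.26 + 454.02 = 1211.34
Index = 1330.89 / 1211.34 × 100 = 109.8692

109.87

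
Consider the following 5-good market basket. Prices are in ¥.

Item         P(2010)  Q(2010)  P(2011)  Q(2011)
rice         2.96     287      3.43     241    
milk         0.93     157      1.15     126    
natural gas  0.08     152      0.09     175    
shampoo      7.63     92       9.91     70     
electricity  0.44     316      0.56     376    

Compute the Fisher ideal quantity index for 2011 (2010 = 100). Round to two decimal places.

83.47

Laspeyres component (base-period weights):
ΣP(2010)Q(2011) = 2.96×241 + 0.93×126 + 0.08×175 + 7.63×70 + 0.44×376 = 713.36 + 117.18 + 14 + 534.1 + 165.44 = 1544.08
ΣP(2010)Q(2010) = 2.96×287 + 0.93×157 + 0.08×152 + 7.63×92 + 0.44×316 = 849.52 + 146.01 + 12.16 + 701.96 + 139.04 = 1848.69
L = 1544.08 / 1848.69 × 100 = 83.5229
Paasche component (current-period weights):
ΣP(2011)Q(2011) = 3.43×241 + 1.15×126 + 0.09×175 + 9.91×70 + 0.56×376 = 826.63 + 144.9 + 15.75 + 693.7 + 210.56 = 1891.54
ΣP(2011)Q(2010) = 3.43×287 + 1.15×157 + 0.09×152 + 9.91×92 + 0.56×316 = 984.41 + 180.55 + 13.68 + 911.72 + 176.96 = 2267.32
P = 1891.54 / 2267.32 × 100 = 83.4262
Fisher = √(L × P) = √(83.5229 × 83.4262) = 83.4746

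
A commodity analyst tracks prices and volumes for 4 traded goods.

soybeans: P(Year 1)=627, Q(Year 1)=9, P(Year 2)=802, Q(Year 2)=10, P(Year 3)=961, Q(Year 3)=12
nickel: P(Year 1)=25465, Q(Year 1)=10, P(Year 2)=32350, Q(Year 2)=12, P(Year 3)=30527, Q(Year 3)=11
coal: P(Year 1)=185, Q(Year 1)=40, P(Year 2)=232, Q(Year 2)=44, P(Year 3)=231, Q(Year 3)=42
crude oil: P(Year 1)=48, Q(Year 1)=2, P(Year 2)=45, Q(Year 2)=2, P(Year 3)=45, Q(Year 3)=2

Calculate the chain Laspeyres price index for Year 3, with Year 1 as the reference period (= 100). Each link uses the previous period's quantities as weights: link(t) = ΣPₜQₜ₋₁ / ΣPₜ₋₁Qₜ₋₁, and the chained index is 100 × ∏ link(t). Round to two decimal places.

Link Year 1→Year 2:
ΣP(Year 2)Q(Year 1) = 802×9 + 32350×10 + 232×40 + 45×2 = 7218 + 323500 + 9280 + 90 = 340088
ΣP(Year 1)Q(Year 1) = 627×9 + 25465×10 + 185×40 + 48×2 = 5643 + 254650 + 7400 + 96 = 267789
link = 340088/267789 = 1.269985
Link Year 2→Year 3:
ΣP(Year 3)Q(Year 2) = 961×10 + 30527×12 + 231×44 + 45×2 = 9610 + 366324 + 10164 + 90 = 386188
ΣP(Year 2)Q(Year 2) = 802×10 + 32350×12 + 232×44 + 45×2 = 8020 + 388200 + 10208 + 90 = 406518
link = 386188/406518 = 0.949990
Chained index = 100 × 1.269985 × 0.949990 = 120.6473

120.65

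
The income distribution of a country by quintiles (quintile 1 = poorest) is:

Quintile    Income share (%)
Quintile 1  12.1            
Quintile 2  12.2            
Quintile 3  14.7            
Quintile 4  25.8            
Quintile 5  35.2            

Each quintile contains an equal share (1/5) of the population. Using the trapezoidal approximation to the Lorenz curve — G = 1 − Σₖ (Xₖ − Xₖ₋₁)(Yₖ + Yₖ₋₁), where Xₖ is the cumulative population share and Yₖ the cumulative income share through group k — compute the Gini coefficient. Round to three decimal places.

0.239

Cumulative income shares Yₖ: 0.1210, 0.2430, 0.3900, 0.6480, 1.0000
Σ (Xₖ−Xₖ₋₁)(Yₖ+Yₖ₋₁) = (1/5)(0.1210+0.0000) + (1/5)(0.2430+0.1210) + (1/5)(0.3900+0.2430) + (1/5)(0.6480+0.3900) + (1/5)(1.0000+0.6480)
  = 0.0242 + 0.0728 + 0.1266 + 0.2076 + 0.3296 = 0.7608
G = 1 − 0.7608 = 0.2392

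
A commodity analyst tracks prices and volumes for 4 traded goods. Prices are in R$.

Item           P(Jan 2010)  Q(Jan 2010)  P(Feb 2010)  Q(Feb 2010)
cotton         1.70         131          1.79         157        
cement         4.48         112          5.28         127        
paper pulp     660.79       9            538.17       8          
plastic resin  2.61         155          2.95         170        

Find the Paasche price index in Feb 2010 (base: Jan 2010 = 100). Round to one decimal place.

Paasche price index uses current-period quantities as weights.
ΣP(Feb 2010)·Q(Feb 2010) = 1.79×157 + 5.28×127 + 538.17×8 + 2.95×170 = 281.03 + 670.56 + 4305.36 + 501.5 = 5758.45
ΣP(Jan 2010)·Q(Feb 2010) = 1.70×157 + 4.48×127 + 660.79×8 + 2.61×170 = 266.9 + 568.96 + 5286.32 + 443.7 = 6565.88
Index = 5758.45 / 6565.88 × 100 = 87.7026

87.7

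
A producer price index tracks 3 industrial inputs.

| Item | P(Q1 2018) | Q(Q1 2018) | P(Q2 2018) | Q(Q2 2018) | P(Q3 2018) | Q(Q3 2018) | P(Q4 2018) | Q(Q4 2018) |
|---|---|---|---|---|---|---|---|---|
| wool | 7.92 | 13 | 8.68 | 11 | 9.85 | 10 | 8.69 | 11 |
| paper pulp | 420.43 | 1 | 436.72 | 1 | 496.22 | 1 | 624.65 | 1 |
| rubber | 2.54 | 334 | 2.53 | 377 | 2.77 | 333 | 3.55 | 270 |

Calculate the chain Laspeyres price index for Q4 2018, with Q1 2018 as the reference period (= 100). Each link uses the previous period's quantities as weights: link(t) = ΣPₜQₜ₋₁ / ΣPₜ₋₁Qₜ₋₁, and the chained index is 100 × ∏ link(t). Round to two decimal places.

140.81

Link Q1 2018→Q2 2018:
ΣP(Q2 2018)Q(Q1 2018) = 8.68×13 + 436.72×1 + 2.53×334 = 112.84 + 436.72 + 845.02 = 1394.58
ΣP(Q1 2018)Q(Q1 2018) = 7.92×13 + 420.43×1 + 2.54×334 = 102.96 + 420.43 + 848.36 = 1371.75
link = 1394.58/1371.75 = 1.016643
Link Q2 2018→Q3 2018:
ΣP(Q3 2018)Q(Q2 2018) = 9.85×11 + 496.22×1 + 2.77×377 = 108.35 + 496.22 + 1044.29 = 1648.86
ΣP(Q2 2018)Q(Q2 2018) = 8.68×11 + 436.72×1 + 2.53×377 = 95.48 + 436.72 + 953.81 = 1486.01
link = 1648.86/1486.01 = 1.109589
Link Q3 2018→Q4 2018:
ΣP(Q4 2018)Q(Q3 2018) = 8.69×10 + 624.65×1 + 3.55×333 = 86.9 + 624.65 + 1182.15 = 1893.7
ΣP(Q3 2018)Q(Q3 2018) = 9.85×10 + 496.22×1 + 2.77×333 = 98.5 + 496.22 + 922.41 = 1517.13
link = 1893.7/1517.13 = 1.248212
Chained index = 100 × 1.016643 × 1.109589 × 1.248212 = 140.8053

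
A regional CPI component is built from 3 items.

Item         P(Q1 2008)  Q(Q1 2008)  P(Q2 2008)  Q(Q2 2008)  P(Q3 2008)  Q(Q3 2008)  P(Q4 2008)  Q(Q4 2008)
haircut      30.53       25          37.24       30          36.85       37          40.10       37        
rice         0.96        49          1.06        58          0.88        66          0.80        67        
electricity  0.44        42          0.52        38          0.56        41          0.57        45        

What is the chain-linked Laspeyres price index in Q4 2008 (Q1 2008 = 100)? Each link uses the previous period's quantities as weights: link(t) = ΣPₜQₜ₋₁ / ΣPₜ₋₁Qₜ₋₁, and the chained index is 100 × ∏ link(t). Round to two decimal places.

Link Q1 2008→Q2 2008:
ΣP(Q2 2008)Q(Q1 2008) = 37.24×25 + 1.06×49 + 0.52×42 = 931 + 51.94 + 21.84 = 1004.78
ΣP(Q1 2008)Q(Q1 2008) = 30.53×25 + 0.96×49 + 0.44×42 = 763.25 + 47.04 + 18.48 = 828.77
link = 1004.78/828.77 = 1.212375
Link Q2 2008→Q3 2008:
ΣP(Q3 2008)Q(Q2 2008) = 36.85×30 + 0.88×58 + 0.56×38 = 1105.5 + 51.04 + 21.28 = 1177.82
ΣP(Q2 2008)Q(Q2 2008) = 37.24×30 + 1.06×58 + 0.52×38 = 1117.2 + 61.48 + 19.76 = 1198.44
link = 1177.82/1198.44 = 0.982794
Link Q3 2008→Q4 2008:
ΣP(Q4 2008)Q(Q3 2008) = 40.10×37 + 0.80×66 + 0.57×41 = 1483.7 + 52.8 + 23.37 = 1559.87
ΣP(Q3 2008)Q(Q3 2008) = 36.85×37 + 0.88×66 + 0.56×41 = 1363.45 + 58.08 + 22.96 = 1444.49
link = 1559.87/1444.49 = 1.079876
Chained index = 100 × 1.212375 × 0.982794 × 1.079876 = 128.6689

128.67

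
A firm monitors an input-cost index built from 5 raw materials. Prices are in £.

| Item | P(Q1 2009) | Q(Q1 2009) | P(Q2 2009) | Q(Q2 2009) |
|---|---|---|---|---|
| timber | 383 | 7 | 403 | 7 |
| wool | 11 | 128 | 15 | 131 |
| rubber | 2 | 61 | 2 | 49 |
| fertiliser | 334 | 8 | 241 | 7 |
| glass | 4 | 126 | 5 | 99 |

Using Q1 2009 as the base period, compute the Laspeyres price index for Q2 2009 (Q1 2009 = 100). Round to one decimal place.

100.5

Laspeyres price index uses base-period quantities as weights.
ΣP(Q2 2009)·Q(Q1 2009) = 403×7 + 15×128 + 2×61 + 241×8 + 5×126 = 2821 + 1920 + 122 + 1928 + 630 = 7421
ΣP(Q1 2009)·Q(Q1 2009) = 383×7 + 11×128 + 2×61 + 334×8 + 4×126 = 2681 + 1408 + 122 + 2672 + 504 = 7387
Index = 7421 / 7387 × 100 = 100.4603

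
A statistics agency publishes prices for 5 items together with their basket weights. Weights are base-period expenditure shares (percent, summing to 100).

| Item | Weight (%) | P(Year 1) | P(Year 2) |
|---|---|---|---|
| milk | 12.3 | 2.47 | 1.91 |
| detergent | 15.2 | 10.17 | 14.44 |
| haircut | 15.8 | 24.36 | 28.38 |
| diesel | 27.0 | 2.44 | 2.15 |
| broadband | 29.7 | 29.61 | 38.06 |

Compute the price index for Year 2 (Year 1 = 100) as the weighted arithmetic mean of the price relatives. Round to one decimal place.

milk: 12.3 × (1.91/2.47) = 12.3 × 0.773279 = 9.5113
detergent: 15.2 × (14.44/10.17) = 15.2 × 1.419862 = 21.5819
haircut: 15.8 × (28.38/24.36) = 15.8 × 1.165025 = 18.4074
diesel: 27.0 × (2.15/2.44) = 27.0 × 0.881148 = 23.7910
broadband: 29.7 × (38.06/29.61) = 29.7 × 1.285377 = 38.1757
Index = Σ wᵢ·(p₁ᵢ/p₀ᵢ) = 9.5113 + 21.5819 + 18.4074 + 23.7910 + 38.1757 = 111.4673

111.5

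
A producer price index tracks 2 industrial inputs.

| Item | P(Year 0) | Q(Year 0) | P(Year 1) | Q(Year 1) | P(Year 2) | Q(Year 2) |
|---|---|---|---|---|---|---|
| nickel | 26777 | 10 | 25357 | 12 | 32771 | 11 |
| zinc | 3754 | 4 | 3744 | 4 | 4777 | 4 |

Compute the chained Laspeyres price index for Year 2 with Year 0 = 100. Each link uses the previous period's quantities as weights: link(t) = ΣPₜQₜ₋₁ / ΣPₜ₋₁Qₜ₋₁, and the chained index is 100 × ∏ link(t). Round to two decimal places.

122.66

Link Year 0→Year 1:
ΣP(Year 1)Q(Year 0) = 25357×10 + 3744×4 = 253570 + 14976 = 268546
ΣP(Year 0)Q(Year 0) = 26777×10 + 3754×4 = 267770 + 15016 = 282786
link = 268546/282786 = 0.949644
Link Year 1→Year 2:
ΣP(Year 2)Q(Year 1) = 32771×12 + 4777×4 = 393252 + 19108 = 412360
ΣP(Year 1)Q(Year 1) = 25357×12 + 3744×4 = 304284 + 14976 = 319260
link = 412360/319260 = 1.291612
Chained index = 100 × 0.949644 × 1.291612 = 122.6571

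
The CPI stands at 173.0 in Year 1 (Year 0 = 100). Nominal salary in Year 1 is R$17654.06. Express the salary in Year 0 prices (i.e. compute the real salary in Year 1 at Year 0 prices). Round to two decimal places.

10204.66

Real = Nominal ÷ (Index/100) = 17654.06 ÷ (173.0/100)
     = 17654.06 ÷ 1.730 = 10204.6590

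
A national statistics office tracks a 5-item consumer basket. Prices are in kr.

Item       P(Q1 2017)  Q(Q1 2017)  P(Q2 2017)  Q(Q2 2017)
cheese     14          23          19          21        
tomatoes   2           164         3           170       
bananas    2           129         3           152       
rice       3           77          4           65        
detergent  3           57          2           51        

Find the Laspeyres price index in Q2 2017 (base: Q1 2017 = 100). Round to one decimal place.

132.7

Laspeyres price index uses base-period quantities as weights.
ΣP(Q2 2017)·Q(Q1 2017) = 19×23 + 3×164 + 3×129 + 4×77 + 2×57 = 437 + 492 + 387 + 308 + 114 = 1738
ΣP(Q1 2017)·Q(Q1 2017) = 14×23 + 2×164 + 2×129 + 3×77 + 3×57 = 322 + 328 + 258 + 231 + 171 = 1310
Index = 1738 / 1310 × 100 = 132.6718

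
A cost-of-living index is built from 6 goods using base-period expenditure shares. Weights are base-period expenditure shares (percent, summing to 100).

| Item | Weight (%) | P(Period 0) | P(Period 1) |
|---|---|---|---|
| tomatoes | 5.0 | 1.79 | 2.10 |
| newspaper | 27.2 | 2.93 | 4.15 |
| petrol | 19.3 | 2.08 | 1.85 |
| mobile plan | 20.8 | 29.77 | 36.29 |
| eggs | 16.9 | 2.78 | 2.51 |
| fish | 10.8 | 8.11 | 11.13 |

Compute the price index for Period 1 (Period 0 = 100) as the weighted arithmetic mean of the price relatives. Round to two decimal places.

tomatoes: 5.0 × (2.10/1.79) = 5.0 × 1.173184 = 5.8659
newspaper: 27.2 × (4.15/2.93) = 27.2 × 1.416382 = 38.5256
petrol: 19.3 × (1.85/2.08) = 19.3 × 0.889423 = 17.1659
mobile plan: 20.8 × (36.29/29.77) = 20.8 × 1.219012 = 25.3555
eggs: 16.9 × (2.51/2.78) = 16.9 × 0.902878 = 15.2586
fish: 10.8 × (11.13/8.11) = 10.8 × 1.372380 = 14.8217
Index = Σ wᵢ·(p₁ᵢ/p₀ᵢ) = 5.8659 + 38.5256 + 17.1659 + 25.3555 + 15.2586 + 14.8217 = 116.9932

116.99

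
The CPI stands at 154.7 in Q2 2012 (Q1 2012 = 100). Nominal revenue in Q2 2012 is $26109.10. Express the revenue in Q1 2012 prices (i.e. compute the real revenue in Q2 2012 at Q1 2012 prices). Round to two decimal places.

Real = Nominal ÷ (Index/100) = 26109.10 ÷ (154.7/100)
     = 26109.10 ÷ 1.547 = 16877.2463

16877.25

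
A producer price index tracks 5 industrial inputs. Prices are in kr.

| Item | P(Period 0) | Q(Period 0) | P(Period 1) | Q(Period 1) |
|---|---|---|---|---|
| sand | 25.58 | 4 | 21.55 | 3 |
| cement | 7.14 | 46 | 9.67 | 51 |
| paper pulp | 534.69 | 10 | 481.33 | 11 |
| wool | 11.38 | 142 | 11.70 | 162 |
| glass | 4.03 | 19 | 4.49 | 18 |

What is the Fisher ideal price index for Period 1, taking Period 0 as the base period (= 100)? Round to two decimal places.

Laspeyres component (base-period weights):
ΣP(Period 1)Q(Period 0) = 21.55×4 + 9.67×46 + 481.33×10 + 11.70×142 + 4.49×19 = 86.2 + 444.82 + 4813.3 + 1661.4 + 85.31 = 7091.03
ΣP(Period 0)Q(Period 0) = 25.58×4 + 7.14×46 + 534.69×10 + 11.38×142 + 4.03×19 = 102.32 + 328.44 + 5346.9 + 1615.96 + 76.57 = 7470.19
L = 7091.03 / 7470.19 × 100 = 94.9244
Paasche component (current-period weights):
ΣP(Period 1)Q(Period 1) = 21.55×3 + 9.67×51 + 481.33×11 + 11.70×162 + 4.49×18 = 64.65 + 493.17 + 5294.63 + 1895.4 + 80.82 = 7828.67
ΣP(Period 0)Q(Period 1) = 25.58×3 + 7.14×51 + 534.69×11 + 11.38×162 + 4.03×18 = 76.74 + 364.14 + 5881.59 + 1843.56 + 72.54 = 8238.57
P = 7828.67 / 8238.57 × 100 = 95.0246
Fisher = √(L × P) = √(94.9244 × 95.0246) = 94.9745

94.97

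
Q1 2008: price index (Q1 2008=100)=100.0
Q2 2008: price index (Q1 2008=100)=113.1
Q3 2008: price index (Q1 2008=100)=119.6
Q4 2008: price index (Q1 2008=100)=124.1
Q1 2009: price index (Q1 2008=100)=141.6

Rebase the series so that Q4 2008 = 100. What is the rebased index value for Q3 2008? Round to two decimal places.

96.37

Rebased(Q3 2008) = 119.6 / 124.1 × 100 = 96.3739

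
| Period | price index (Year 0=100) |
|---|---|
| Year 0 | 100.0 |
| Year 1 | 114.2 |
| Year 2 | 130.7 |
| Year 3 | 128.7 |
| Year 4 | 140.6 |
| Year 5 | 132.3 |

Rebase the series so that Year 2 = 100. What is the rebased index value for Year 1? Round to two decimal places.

87.38

Rebased(Year 1) = 114.2 / 130.7 × 100 = 87.3757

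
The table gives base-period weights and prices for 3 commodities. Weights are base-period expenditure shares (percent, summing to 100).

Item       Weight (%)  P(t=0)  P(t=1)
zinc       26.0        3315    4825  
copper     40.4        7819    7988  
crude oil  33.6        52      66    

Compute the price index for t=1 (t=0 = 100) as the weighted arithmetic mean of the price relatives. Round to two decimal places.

zinc: 26.0 × (4825/3315) = 26.0 × 1.455505 = 37.8431
copper: 40.4 × (7988/7819) = 40.4 × 1.021614 = 41.2732
crude oil: 33.6 × (66/52) = 33.6 × 1.269231 = 42.6462
Index = Σ wᵢ·(p₁ᵢ/p₀ᵢ) = 37.8431 + 41.2732 + 42.6462 = 121.7625

121.76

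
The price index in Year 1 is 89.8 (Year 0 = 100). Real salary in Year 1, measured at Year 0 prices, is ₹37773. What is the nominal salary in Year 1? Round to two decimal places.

Nominal = Real × (Index/100) = 37773 × (89.8/100)
        = 37773 × 0.898 = 33920.1540

33920.15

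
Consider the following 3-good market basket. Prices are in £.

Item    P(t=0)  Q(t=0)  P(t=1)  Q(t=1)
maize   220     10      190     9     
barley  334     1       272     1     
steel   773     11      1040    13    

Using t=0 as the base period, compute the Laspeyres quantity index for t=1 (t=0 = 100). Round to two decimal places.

Laspeyres quantity index uses base-period prices as weights.
ΣP(t=0)·Q(t=1) = 220×9 + 334×1 + 773×13 = 1980 + 334 + 10049 = 12363
ΣP(t=0)·Q(t=0) = 220×10 + 334×1 + 773×11 = 2200 + 334 + 8503 = 11037
Index = 12363 / 11037 × 100 = 112.0141

112.01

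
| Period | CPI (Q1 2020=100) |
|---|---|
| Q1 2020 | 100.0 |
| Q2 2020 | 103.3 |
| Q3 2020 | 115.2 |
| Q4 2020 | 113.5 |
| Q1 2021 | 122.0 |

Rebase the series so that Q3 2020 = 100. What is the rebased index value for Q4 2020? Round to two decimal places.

98.52

Rebased(Q4 2020) = 113.5 / 115.2 × 100 = 98.5243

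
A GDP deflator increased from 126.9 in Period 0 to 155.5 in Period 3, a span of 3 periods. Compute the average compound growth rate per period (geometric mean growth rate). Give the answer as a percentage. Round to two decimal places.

7.01%

Growth factor = (155.5/126.9)^(1/3) = (1.225374)^(1/3) = 1.070096
Growth rate = 1.070096 − 1 = 0.070096 = 7.0096%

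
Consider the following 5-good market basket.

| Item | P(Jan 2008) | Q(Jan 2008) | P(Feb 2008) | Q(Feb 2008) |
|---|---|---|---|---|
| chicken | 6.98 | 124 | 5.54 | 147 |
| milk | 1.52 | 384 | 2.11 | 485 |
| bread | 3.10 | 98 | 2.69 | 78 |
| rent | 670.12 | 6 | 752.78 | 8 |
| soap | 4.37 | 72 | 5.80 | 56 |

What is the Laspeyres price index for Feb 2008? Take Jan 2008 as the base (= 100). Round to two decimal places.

Laspeyres price index uses base-period quantities as weights.
ΣP(Feb 2008)·Q(Jan 2008) = 5.54×124 + 2.11×384 + 2.69×98 + 752.78×6 + 5.80×72 = 686.96 + 810.24 + 263.62 + 4516.68 + 417.6 = 6695.1
ΣP(Jan 2008)·Q(Jan 2008) = 6.98×124 + 1.52×384 + 3.10×98 + 670.12×6 + 4.37×72 = 865.52 + 583.68 + 303.8 + 4020.72 + 314.64 = 6088.36
Index = 6695.1 / 6088.36 × 100 = 109.9656

109.97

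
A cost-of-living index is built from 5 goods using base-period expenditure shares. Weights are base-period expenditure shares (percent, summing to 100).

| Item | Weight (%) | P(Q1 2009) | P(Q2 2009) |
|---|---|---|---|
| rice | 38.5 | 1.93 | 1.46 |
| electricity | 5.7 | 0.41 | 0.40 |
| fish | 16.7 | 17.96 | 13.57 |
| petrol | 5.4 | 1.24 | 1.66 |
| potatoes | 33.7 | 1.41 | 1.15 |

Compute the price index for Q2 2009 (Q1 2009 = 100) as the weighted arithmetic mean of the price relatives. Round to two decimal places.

rice: 38.5 × (1.46/1.93) = 38.5 × 0.756477 = 29.1244
electricity: 5.7 × (0.40/0.41) = 5.7 × 0.975610 = 5.5610
fish: 16.7 × (13.57/17.96) = 16.7 × 0.755568 = 12.6180
petrol: 5.4 × (1.66/1.24) = 5.4 × 1.338710 = 7.2290
potatoes: 33.7 × (1.15/1.41) = 33.7 × 0.815603 = 27.4858
Index = Σ wᵢ·(p₁ᵢ/p₀ᵢ) = 29.1244 + 5.5610 + 12.6180 + 7.2290 + 27.4858 = 82.0182

82.02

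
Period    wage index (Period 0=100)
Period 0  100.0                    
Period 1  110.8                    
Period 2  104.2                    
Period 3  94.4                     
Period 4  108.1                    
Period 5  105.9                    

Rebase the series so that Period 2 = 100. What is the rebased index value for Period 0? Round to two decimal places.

Rebased(Period 0) = 100.0 / 104.2 × 100 = 95.9693

95.97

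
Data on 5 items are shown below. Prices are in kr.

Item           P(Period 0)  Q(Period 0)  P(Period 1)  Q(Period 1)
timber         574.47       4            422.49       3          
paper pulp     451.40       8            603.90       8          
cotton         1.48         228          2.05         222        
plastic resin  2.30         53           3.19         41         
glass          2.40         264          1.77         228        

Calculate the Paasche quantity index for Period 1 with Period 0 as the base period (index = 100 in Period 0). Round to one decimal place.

Paasche quantity index uses current-period prices as weights.
ΣP(Period 1)·Q(Period 1) = 422.49×3 + 603.90×8 + 2.05×222 + 3.19×41 + 1.77×228 = 1267.47 + 4831.2 + 455.1 + 130.79 + 403.56 = 7088.12
ΣP(Period 1)·Q(Period 0) = 422.49×4 + 603.90×8 + 2.05×228 + 3.19×53 + 1.77×264 = 1689.96 + 4831.2 + 467.4 + 169.07 + 467.28 = 7624.91
Index = 7088.12 / 7624.91 × 100 = 92.9600

93.0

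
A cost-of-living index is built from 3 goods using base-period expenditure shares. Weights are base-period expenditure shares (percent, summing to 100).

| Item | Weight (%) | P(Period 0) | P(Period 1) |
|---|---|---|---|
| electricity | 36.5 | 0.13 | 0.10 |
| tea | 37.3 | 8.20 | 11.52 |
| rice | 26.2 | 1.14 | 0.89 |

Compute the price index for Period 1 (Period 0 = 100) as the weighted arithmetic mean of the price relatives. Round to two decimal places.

100.93

electricity: 36.5 × (0.10/0.13) = 36.5 × 0.769231 = 28.0769
tea: 37.3 × (11.52/8.20) = 37.3 × 1.404878 = 52.4020
rice: 26.2 × (0.89/1.14) = 26.2 × 0.780702 = 20.4544
Index = Σ wᵢ·(p₁ᵢ/p₀ᵢ) = 28.0769 + 52.4020 + 20.4544 = 100.9333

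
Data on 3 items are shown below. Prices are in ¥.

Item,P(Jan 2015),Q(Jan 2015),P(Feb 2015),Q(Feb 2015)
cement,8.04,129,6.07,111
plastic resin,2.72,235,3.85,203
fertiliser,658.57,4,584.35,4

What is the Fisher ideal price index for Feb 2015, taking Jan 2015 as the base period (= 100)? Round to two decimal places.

93.18

Laspeyres component (base-period weights):
ΣP(Feb 2015)Q(Jan 2015) = 6.07×129 + 3.85×235 + 584.35×4 = 783.03 + 904.75 + 2337.4 = 4025.18
ΣP(Jan 2015)Q(Jan 2015) = 8.04×129 + 2.72×235 + 658.57×4 = 1037.16 + 639.2 + 2634.28 = 4310.64
L = 4025.18 / 4310.64 × 100 = 93.3778
Paasche component (current-period weights):
ΣP(Feb 2015)Q(Feb 2015) = 6.07×111 + 3.85×203 + 584.35×4 = 673.77 + 781.55 + 2337.4 = 3792.72
ΣP(Jan 2015)Q(Feb 2015) = 8.04×111 + 2.72×203 + 658.57×4 = 892.44 + 552.16 + 2634.28 = 4078.88
P = 3792.72 / 4078.88 × 100 = 92.9843
Fisher = √(L × P) = √(93.3778 × 92.9843) = 93.1809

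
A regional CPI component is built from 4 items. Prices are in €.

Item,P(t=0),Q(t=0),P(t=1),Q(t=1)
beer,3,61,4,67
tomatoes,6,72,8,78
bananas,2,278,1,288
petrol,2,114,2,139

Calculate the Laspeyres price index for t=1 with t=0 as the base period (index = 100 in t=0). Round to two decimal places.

Laspeyres price index uses base-period quantities as weights.
ΣP(t=1)·Q(t=0) = 4×61 + 8×72 + 1×278 + 2×114 = 244 + 576 + 278 + 228 = 1326
ΣP(t=0)·Q(t=0) = 3×61 + 6×72 + 2×278 + 2×114 = 183 + 432 + 556 + 228 = 1399
Index = 1326 / 1399 × 100 = 94.7820

94.78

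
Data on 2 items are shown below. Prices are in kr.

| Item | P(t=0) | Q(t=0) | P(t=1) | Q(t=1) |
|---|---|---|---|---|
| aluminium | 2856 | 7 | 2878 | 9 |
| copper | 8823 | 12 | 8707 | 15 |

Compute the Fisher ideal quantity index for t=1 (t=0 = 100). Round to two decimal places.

Laspeyres component (base-period weights):
ΣP(t=0)Q(t=1) = 2856×9 + 8823×15 = 25704 + 132345 = 158049
ΣP(t=0)Q(t=0) = 2856×7 + 8823×12 = 19992 + 105876 = 125868
L = 158049 / 125868 × 100 = 125.5673
Paasche component (current-period weights):
ΣP(t=1)Q(t=1) = 2878×9 + 8707×15 = 25902 + 130605 = 156507
ΣP(t=1)Q(t=0) = 2878×7 + 8707×12 = 20146 + 104484 = 124630
P = 156507 / 124630 × 100 = 125.5773
Fisher = √(L × P) = √(125.5673 × 125.5773) = 125.5723

125.57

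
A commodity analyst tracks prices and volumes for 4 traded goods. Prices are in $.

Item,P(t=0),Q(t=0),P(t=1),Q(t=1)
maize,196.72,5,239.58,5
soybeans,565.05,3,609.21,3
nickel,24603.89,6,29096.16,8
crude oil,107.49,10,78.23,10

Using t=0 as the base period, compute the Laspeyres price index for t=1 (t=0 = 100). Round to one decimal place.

117.8

Laspeyres price index uses base-period quantities as weights.
ΣP(t=1)·Q(t=0) = 239.58×5 + 609.21×3 + 29096.16×6 + 78.23×10 = 1197.9 + 1827.63 + 174576.96 + 782.3 = 178384.79
ΣP(t=0)·Q(t=0) = 196.72×5 + 565.05×3 + 24603.89×6 + 107.49×10 = 983.6 + 1695.15 + 147623.34 + 1074.9 = 151376.99
Index = 178384.79 / 151376.99 × 100 = 117.8414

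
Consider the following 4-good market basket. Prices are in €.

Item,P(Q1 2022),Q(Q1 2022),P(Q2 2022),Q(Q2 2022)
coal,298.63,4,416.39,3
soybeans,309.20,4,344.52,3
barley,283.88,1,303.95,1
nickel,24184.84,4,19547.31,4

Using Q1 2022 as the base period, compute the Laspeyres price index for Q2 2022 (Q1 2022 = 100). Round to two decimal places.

81.98

Laspeyres price index uses base-period quantities as weights.
ΣP(Q2 2022)·Q(Q1 2022) = 416.39×4 + 344.52×4 + 303.95×1 + 19547.31×4 = 1665.56 + 1378.08 + 303.95 + 78189.24 = 81536.83
ΣP(Q1 2022)·Q(Q1 2022) = 298.63×4 + 309.20×4 + 283.88×1 + 24184.84×4 = 1194.52 + 1236.8 + 283.88 + 96739.36 = 99454.56
Index = 81536.83 / 99454.56 × 100 = 81.9840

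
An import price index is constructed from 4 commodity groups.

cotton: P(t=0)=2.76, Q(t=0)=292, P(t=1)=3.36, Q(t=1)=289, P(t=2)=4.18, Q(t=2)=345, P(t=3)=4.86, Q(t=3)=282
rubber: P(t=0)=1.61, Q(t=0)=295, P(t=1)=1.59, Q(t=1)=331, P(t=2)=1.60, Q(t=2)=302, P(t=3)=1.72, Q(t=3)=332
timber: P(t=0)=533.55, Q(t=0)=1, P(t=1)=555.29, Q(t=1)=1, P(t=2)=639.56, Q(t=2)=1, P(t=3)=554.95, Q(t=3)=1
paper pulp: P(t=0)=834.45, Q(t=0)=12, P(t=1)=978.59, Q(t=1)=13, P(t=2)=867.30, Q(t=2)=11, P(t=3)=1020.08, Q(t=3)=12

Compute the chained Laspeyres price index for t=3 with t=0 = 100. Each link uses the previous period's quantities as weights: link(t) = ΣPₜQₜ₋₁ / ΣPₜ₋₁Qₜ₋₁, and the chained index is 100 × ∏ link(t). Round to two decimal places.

123.97

Link t=0→t=1:
ΣP(t=1)Q(t=0) = 3.36×292 + 1.59×295 + 555.29×1 + 978.59×12 = 981.12 + 469.05 + 555.29 + 11743.08 = 13748.54
ΣP(t=0)Q(t=0) = 2.76×292 + 1.61×295 + 533.55×1 + 834.45×12 = 805.92 + 474.95 + 533.55 + 10013.4 = 11827.82
link = 13748.54/11827.82 = 1.162390
Link t=1→t=2:
ΣP(t=2)Q(t=1) = 4.18×289 + 1.60×331 + 639.56×1 + 867.30×13 = 1208.02 + 529.6 + 639.56 + 11274.9 = 13652.08
ΣP(t=1)Q(t=1) = 3.36×289 + 1.59×331 + 555.29×1 + 978.59×13 = 971.04 + 526.29 + 555.29 + 12721.67 = 14774.29
link = 13652.08/14774.29 = 0.924043
Link t=2→t=3:
ΣP(t=3)Q(t=2) = 4.86×345 + 1.72×302 + 554.95×1 + 1020.08×11 = 1676.7 + 519.44 + 554.95 + 11220.88 = 13971.97
ΣP(t=2)Q(t=2) = 4.18×345 + 1.60×302 + 639.56×1 + 867.30×11 = 1442.1 + 483.2 + 639.56 + 9540.3 = 12105.16
link = 13971.97/12105.16 = 1.154216
Chained index = 100 × 1.162390 × 0.924043 × 1.154216 = 123.9742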